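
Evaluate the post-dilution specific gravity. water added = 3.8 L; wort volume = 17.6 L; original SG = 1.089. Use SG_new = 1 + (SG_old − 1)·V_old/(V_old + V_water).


pts = (1.089 − 1)·1000·17.6/(17.6 + 3.8) = 73.1963
SG_new = 1 + 73.1963/1000

1.0732


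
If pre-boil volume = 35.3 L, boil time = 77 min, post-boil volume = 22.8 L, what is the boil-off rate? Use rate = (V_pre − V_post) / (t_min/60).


rate = (35.3 − 22.8) / (77/60)

9.7403 L/hr


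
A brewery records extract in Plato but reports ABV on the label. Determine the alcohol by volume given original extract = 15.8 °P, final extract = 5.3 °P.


SG = 259/(259 − P);  ABV = (OG − FG)·131.25
OG = 259/(259 − 15.8) = 1.0650
FG = 259/(259 − 5.3) = 1.0209
ABV = (1.0650 − 1.0209)·131.25

5.7850 % ABV


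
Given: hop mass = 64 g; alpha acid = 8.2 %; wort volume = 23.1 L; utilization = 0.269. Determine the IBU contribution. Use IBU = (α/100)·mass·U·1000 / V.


IBU = (8.2/100)·64·0.269·1000 / 23.1

61.1131 IBU


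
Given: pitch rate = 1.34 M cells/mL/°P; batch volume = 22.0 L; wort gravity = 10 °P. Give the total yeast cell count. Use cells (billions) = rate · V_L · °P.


cells = 1.34 · 22.0 · 10

294.8000 billion cells


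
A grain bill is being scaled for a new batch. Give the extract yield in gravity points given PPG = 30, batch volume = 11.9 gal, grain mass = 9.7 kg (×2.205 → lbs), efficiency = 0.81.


points = lbs × PPG × eff / vol
lbs = 9.7 × 2.205 = 21.3885
points = 21.3885 × 30 × 0.81 / 11.9

43.6757 points


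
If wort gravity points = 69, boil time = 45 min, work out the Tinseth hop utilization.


U = 1.65·0.000125^(GP/1000) · (1 − e^(−0.04·t))/4.15
bigness = 1.65·0.000125^(69/1000) = 0.8875
boil_factor = (1 − e^(−0.04·45))/4.15 = 0.2011
U = 0.8875 · 0.2011

0.1785


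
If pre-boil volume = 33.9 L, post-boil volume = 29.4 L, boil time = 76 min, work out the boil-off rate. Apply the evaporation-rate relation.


rate = (V_pre − V_post) / (t_min/60)
rate = (33.9 − 29.4) / (76/60)

3.5526 L/hr


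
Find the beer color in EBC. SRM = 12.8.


EBC = SRM · 1.97
EBC = 12.8 · 1.97

25.2160 EBC


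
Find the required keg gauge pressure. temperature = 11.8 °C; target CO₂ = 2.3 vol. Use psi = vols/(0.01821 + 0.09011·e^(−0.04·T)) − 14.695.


psi = 2.3/(0.01821 + 0.09011·e^(−0.04·11.8)) − 14.695

16.2122 psi


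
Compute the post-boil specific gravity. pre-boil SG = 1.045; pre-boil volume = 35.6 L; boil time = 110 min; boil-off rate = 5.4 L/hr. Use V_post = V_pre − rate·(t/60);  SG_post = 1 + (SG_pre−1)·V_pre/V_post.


V_post = 35.6 − 5.4·(110/60) = 25.7000
SG_post = 1 + (1.045 − 1)·35.6/25.7000

1.0623


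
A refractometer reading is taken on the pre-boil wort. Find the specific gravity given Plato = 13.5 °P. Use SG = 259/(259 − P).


SG = 259/(259 − 13.5)

1.0550


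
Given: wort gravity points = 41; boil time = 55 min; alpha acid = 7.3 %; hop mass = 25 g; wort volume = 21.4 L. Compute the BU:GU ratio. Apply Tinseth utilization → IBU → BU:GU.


U = 1.65·0.000125^(GP/1000)·(1−e^(−0.04t))/4.15;  IBU = (α/100)·m·U·1000/V;  BU:GU = IBU/GP
U = 1.65·0.000125^(41/1000)·(1−e^(−0.04·55))/4.15 = 0.2446
IBU = (7.3/100)·25·0.2446·1000/21.4 = 20.8572
BU:GU = 20.8572/41

0.5087


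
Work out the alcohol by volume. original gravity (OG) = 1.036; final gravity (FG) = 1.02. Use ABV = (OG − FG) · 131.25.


ABV = (1.036 − 1.02) · 131.25

2.1000 % ABV


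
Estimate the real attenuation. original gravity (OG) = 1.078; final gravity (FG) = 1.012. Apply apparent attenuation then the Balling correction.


AA = (OG−FG)/(OG−1)·100;  RA = AA·0.8192
AA = (1.078 − 1.012)/(1.078 − 1)·100 = 84.6154
RA = 84.6154·0.8192

69.3169 %


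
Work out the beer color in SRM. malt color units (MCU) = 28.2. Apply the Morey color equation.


SRM = 1.4922 · MCU^0.6859
SRM = 1.4922 · 28.2^0.6859

14.7419 SRM


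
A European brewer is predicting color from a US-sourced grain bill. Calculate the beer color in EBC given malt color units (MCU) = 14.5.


SRM = 1.4922·MCU^0.6859;  EBC = SRM·1.97
SRM = 1.4922·14.5^0.6859 = 9.3413
EBC = 9.3413·1.97

18.4024 EBC


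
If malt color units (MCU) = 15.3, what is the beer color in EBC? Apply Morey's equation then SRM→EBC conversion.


SRM = 1.4922·MCU^0.6859;  EBC = SRM·1.97
SRM = 1.4922·15.3^0.6859 = 9.6919
EBC = 9.6919·1.97

19.0930 EBC


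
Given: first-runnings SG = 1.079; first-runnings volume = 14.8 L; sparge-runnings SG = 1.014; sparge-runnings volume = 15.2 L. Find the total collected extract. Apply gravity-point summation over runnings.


total = Σ (SG_i − 1)·1000·V_i
first = (1.079 − 1)·1000·14.8 = 1169.2000
sparge = (1.014 − 1)·1000·15.2 = 212.8000
total = 1169.2000 + 212.8000

1382.0000 gravity·L


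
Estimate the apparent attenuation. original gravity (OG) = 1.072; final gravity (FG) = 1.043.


AA = (OG − FG)/(OG − 1) · 100
AA = (1.072 − 1.043)/(1.072 − 1) · 100

40.2778 %


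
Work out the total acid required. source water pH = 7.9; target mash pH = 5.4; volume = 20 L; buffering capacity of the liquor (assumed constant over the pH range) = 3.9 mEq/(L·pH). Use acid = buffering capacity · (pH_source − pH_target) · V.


acid = 3.9 · (7.9 − 5.4) · 20

195.0000 mEq


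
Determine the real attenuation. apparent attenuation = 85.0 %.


RA = AA · 0.8192
RA = 85.0 · 0.8192

69.6320 %


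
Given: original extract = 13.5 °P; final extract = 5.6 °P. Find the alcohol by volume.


SG = 259/(259 − P);  ABV = (OG − FG)·131.25
OG = 259/(259 − 13.5) = 1.0550
FG = 259/(259 − 5.6) = 1.0221
ABV = (1.0550 − 1.0221)·131.25

4.3169 % ABV


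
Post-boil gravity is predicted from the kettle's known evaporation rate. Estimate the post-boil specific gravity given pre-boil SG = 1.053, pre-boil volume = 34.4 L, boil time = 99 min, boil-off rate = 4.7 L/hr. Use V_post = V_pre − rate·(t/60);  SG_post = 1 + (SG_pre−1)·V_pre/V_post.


V_post = 34.4 − 4.7·(99/60) = 26.6450
SG_post = 1 + (1.053 − 1)·34.4/26.6450

1.0684


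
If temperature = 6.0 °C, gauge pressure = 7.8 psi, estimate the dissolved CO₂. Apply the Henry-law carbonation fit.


vols = (P + 14.695)·(0.01821 + 0.09011·e^(−0.04·T))
vols = (7.8 + 14.695)·(0.01821 + 0.09011·e^(−0.04·6.0))

2.0041 volumes


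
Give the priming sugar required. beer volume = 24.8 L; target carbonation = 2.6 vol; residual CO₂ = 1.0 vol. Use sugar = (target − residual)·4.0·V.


sugar = (2.6 − 1.0)·4.0·24.8

158.7200 g


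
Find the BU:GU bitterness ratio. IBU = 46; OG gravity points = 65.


BU:GU = IBU / OG_points
BU:GU = 46 / 65

0.7077


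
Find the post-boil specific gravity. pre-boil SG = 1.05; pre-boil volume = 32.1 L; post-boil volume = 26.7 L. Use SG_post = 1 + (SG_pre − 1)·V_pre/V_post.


pts_pre = (1.05 − 1)·1000 = 50.0000
pts_post = 50.0000·32.1/26.7 = 60.1124
SG_post = 1 + 60.1124/1000

1.0601


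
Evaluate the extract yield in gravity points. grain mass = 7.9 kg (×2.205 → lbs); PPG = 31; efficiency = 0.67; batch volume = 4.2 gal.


points = lbs × PPG × eff / vol
lbs = 7.9 × 2.205 = 17.4195
points = 17.4195 × 31 × 0.67 / 4.2

86.1436 points


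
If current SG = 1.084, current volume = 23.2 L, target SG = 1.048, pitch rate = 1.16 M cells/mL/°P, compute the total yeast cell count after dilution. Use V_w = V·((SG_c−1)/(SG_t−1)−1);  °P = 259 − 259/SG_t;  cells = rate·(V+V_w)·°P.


V_w = 23.2·((1.084−1)/(1.048−1)−1) = 17.4000
V_final = 23.2 + 17.4000 = 40.6000
°P = 259 − 259/1.048 = 11.8626
cells = 1.16·40.6000·11.8626

558.6808 billion cells


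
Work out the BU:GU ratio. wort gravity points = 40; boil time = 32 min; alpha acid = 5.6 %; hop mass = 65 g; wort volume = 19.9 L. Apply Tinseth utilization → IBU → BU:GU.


U = 1.65·0.000125^(GP/1000)·(1−e^(−0.04t))/4.15;  IBU = (α/100)·m·U·1000/V;  BU:GU = IBU/GP
U = 1.65·0.000125^(40/1000)·(1−e^(−0.04·32))/4.15 = 0.2004
IBU = (5.6/100)·65·0.2004·1000/19.9 = 36.6501
BU:GU = 36.6501/40

0.9163


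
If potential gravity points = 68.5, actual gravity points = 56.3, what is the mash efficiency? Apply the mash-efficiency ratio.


efficiency = actual / potential × 100
efficiency = 56.3 / 68.5 × 100

82.1898 %


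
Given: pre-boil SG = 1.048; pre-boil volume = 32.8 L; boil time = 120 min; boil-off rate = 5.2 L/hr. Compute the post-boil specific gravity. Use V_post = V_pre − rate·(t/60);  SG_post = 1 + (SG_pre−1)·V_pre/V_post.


V_post = 32.8 − 5.2·(120/60) = 22.4000
SG_post = 1 + (1.048 − 1)·32.8/22.4000

1.0703


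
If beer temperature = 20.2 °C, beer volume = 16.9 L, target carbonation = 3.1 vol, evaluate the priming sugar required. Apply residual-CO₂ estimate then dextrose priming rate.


residual = 14.695·(0.01821 + 0.09011·e^(−0.04·T));  sugar = (target − residual)·4.0·V
residual = 14.695·(0.01821 + 0.09011·e^(−0.04·20.2)) = 0.8578
sugar = (3.1 − 0.8578)·4.0·16.9

151.5699 g


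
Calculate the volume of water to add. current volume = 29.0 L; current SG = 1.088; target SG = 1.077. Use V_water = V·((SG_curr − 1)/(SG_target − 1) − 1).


V_water = 29.0·((1.088 − 1)/(1.077 − 1) − 1)

4.1429 L


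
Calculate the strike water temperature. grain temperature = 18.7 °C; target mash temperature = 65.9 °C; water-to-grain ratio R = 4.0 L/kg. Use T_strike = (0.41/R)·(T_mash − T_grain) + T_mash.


T_strike = (0.41/4.0)·(65.9 − 18.7) + 65.9

70.7380 °C


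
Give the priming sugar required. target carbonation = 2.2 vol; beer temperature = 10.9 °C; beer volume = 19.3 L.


residual = 14.695·(0.01821 + 0.09011·e^(−0.04·T));  sugar = (target − residual)·4.0·V
residual = 14.695·(0.01821 + 0.09011·e^(−0.04·10.9)) = 1.1238
sugar = (2.2 − 1.1238)·4.0·19.3

83.0807 g


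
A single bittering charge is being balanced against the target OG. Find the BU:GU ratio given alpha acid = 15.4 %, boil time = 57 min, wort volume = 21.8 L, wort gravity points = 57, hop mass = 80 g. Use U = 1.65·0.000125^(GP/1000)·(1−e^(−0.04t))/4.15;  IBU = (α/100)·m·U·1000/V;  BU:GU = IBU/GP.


U = 1.65·0.000125^(57/1000)·(1−e^(−0.04·57))/4.15 = 0.2138
IBU = (15.4/100)·80·0.2138·1000/21.8 = 120.8517
BU:GU = 120.8517/57

2.1202


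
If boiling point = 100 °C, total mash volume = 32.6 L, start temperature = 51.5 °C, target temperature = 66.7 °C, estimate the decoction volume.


V_dec = V_total·(T_target − T_start)/(T_boil − T_start)
V_dec = 32.6·(66.7 − 51.5)/(100 − 51.5)

10.2169 L


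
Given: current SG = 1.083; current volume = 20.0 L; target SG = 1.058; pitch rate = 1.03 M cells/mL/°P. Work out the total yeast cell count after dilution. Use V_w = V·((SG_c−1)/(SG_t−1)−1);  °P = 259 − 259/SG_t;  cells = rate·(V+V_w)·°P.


V_w = 20.0·((1.083−1)/(1.058−1)−1) = 8.6207
V_final = 20.0 + 8.6207 = 28.6207
°P = 259 − 259/1.058 = 14.1985
cells = 1.03·28.6207·14.1985

418.5616 billion cells


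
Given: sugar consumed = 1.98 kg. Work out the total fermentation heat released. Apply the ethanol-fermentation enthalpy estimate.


Q = m_sugar · 590 kJ/kg
Q = 1.98 · 590

1168.2000 kJ


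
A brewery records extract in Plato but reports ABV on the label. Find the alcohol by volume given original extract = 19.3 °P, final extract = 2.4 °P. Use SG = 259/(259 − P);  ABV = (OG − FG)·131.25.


OG = 259/(259 − 19.3) = 1.0805
FG = 259/(259 − 2.4) = 1.0094
ABV = (1.0805 − 1.0094)·131.25

9.3403 % ABV


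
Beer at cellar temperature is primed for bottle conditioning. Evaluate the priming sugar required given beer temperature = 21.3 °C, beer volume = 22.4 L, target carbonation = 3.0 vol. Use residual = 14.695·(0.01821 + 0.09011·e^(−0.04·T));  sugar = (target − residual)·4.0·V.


residual = 14.695·(0.01821 + 0.09011·e^(−0.04·21.3)) = 0.8324
sugar = (3.0 − 0.8324)·4.0·22.4

194.2139 g


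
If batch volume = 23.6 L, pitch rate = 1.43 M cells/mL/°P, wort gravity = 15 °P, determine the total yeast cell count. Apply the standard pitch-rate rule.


cells (billions) = rate · V_L · °P
cells = 1.43 · 23.6 · 15

506.2200 billion cells


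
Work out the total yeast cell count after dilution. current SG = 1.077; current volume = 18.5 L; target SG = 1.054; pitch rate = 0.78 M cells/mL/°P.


V_w = V·((SG_c−1)/(SG_t−1)−1);  °P = 259 − 259/SG_t;  cells = rate·(V+V_w)·°P
V_w = 18.5·((1.077−1)/(1.054−1)−1) = 7.8796
V_final = 18.5 + 7.8796 = 26.3796
°P = 259 − 259/1.054 = 13.2694
cells = 0.78·26.3796·13.2694

273.0337 billion cells


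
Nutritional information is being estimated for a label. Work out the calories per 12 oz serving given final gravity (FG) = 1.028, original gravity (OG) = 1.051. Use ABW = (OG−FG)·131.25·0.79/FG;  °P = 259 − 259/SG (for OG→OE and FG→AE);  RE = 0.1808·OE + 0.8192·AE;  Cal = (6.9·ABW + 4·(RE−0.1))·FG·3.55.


ABW = (1.051 − 1.028)·131.25·0.79/1.028 = 2.3199
OE = 259 − 259/1.051 = 12.5680 °P
AE = 259 − 259/1.028 = 7.0545 °P
RE = 0.1808·12.5680 + 0.8192·7.0545 = 8.0513 °P
Cal = (6.9·2.3199 + 4·(8.0513−0.1))·1.028·3.55

174.4863 kcal


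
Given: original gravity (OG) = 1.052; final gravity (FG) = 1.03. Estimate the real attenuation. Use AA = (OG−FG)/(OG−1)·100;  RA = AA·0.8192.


AA = (1.052 − 1.03)/(1.052 − 1)·100 = 42.3077
RA = 42.3077·0.8192

34.6585 %


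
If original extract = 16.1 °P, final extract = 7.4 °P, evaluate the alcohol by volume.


SG = 259/(259 − P);  ABV = (OG − FG)·131.25
OG = 259/(259 − 16.1) = 1.0663
FG = 259/(259 − 7.4) = 1.0294
ABV = (1.0663 − 1.0294)·131.25

4.8393 % ABV


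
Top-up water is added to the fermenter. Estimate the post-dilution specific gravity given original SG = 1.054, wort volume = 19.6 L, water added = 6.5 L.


SG_new = 1 + (SG_old − 1)·V_old/(V_old + V_water)
pts = (1.054 − 1)·1000·19.6/(19.6 + 6.5) = 40.5517
SG_new = 1 + 40.5517/1000

1.0406


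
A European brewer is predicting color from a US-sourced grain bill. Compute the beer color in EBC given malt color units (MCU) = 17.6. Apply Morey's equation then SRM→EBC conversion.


SRM = 1.4922·MCU^0.6859;  EBC = SRM·1.97
SRM = 1.4922·17.6^0.6859 = 10.6690
EBC = 10.6690·1.97

21.0180 EBC


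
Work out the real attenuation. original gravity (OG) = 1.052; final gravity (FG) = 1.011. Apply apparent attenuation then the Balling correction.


AA = (OG−FG)/(OG−1)·100;  RA = AA·0.8192
AA = (1.052 − 1.011)/(1.052 − 1)·100 = 78.8462
RA = 78.8462·0.8192

64.5908 %


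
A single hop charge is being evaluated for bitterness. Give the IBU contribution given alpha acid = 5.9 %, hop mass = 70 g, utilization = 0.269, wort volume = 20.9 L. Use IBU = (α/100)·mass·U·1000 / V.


IBU = (5.9/100)·70·0.269·1000 / 20.9

53.1565 IBU


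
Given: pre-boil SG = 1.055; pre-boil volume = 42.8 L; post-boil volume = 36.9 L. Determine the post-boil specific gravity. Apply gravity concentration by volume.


SG_post = 1 + (SG_pre − 1)·V_pre/V_post
pts_pre = (1.055 − 1)·1000 = 55.0000
pts_post = 55.0000·42.8/36.9 = 63.7940
SG_post = 1 + 63.7940/1000

1.0638


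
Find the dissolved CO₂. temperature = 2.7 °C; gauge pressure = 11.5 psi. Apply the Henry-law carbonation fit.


vols = (P + 14.695)·(0.01821 + 0.09011·e^(−0.04·T))
vols = (11.5 + 14.695)·(0.01821 + 0.09011·e^(−0.04·2.7))

2.5958 volumes


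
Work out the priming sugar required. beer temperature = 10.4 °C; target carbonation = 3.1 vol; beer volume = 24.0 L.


residual = 14.695·(0.01821 + 0.09011·e^(−0.04·T));  sugar = (target − residual)·4.0·V
residual = 14.695·(0.01821 + 0.09011·e^(−0.04·10.4)) = 1.1411
sugar = (3.1 − 1.1411)·4.0·24.0

188.0522 g


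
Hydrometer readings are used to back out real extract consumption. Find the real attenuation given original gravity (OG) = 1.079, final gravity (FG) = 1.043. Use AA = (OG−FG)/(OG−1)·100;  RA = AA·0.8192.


AA = (1.079 − 1.043)/(1.079 − 1)·100 = 45.5696
RA = 45.5696·0.8192

37.3306 %


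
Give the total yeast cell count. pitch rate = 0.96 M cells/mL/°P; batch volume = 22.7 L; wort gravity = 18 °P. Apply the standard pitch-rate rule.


cells (billions) = rate · V_L · °P
cells = 0.96 · 22.7 · 18

392.2560 billion cells


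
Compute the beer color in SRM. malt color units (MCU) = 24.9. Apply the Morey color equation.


SRM = 1.4922 · MCU^0.6859
SRM = 1.4922 · 24.9^0.6859

13.5357 SRM


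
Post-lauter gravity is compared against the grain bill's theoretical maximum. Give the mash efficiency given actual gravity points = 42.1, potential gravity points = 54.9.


efficiency = actual / potential × 100
efficiency = 42.1 / 54.9 × 100

76.6849 %


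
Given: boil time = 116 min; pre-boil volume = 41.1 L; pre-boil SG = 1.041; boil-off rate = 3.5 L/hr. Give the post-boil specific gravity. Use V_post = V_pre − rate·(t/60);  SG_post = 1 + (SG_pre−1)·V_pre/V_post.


V_post = 41.1 − 3.5·(116/60) = 34.3333
SG_post = 1 + (1.041 − 1)·41.1/34.3333

1.0491


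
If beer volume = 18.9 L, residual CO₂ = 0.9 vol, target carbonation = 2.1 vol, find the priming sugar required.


sugar = (target − residual)·4.0·V
sugar = (2.1 − 0.9)·4.0·18.9

90.7200 g


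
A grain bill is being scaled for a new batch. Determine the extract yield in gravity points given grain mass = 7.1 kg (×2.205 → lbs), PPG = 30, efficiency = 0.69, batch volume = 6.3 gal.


points = lbs × PPG × eff / vol
lbs = 7.1 × 2.205 = 15.6555
points = 15.6555 × 30 × 0.69 / 6.3

51.4395 points


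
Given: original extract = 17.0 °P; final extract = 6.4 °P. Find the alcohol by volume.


SG = 259/(259 − P);  ABV = (OG − FG)·131.25
OG = 259/(259 − 17.0) = 1.0702
FG = 259/(259 − 6.4) = 1.0253
ABV = (1.0702 − 1.0253)·131.25

5.8946 % ABV


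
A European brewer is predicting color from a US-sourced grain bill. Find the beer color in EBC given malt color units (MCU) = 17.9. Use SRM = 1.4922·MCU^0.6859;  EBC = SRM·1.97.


SRM = 1.4922·17.9^0.6859 = 10.7934
EBC = 10.7934·1.97

21.2630 EBC


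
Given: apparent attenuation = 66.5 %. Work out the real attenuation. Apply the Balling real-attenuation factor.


RA = AA · 0.8192
RA = 66.5 · 0.8192

54.4768 %


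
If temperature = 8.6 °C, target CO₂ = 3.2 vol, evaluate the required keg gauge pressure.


psi = vols/(0.01821 + 0.09011·e^(−0.04·T)) − 14.695
psi = 3.2/(0.01821 + 0.09011·e^(−0.04·8.6)) − 14.695

24.2859 psi


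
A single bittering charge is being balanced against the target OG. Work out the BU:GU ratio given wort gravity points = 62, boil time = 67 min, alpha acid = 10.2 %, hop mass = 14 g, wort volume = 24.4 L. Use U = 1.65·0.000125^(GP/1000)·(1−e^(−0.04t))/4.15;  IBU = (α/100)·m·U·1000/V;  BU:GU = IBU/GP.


U = 1.65·0.000125^(62/1000)·(1−e^(−0.04·67))/4.15 = 0.2121
IBU = (10.2/100)·14·0.2121·1000/24.4 = 12.4147
BU:GU = 12.4147/62

0.2002


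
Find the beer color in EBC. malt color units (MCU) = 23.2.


SRM = 1.4922·MCU^0.6859;  EBC = SRM·1.97
SRM = 1.4922·23.2^0.6859 = 12.8948
EBC = 12.8948·1.97

25.4028 EBC


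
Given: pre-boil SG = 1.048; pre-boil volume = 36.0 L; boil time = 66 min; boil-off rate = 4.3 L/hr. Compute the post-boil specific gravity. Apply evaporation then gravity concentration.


V_post = V_pre − rate·(t/60);  SG_post = 1 + (SG_pre−1)·V_pre/V_post
V_post = 36.0 − 4.3·(66/60) = 31.2700
SG_post = 1 + (1.048 − 1)·36.0/31.2700

1.0553


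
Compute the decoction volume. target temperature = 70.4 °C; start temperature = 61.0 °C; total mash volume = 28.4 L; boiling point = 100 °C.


V_dec = V_total·(T_target − T_start)/(T_boil − T_start)
V_dec = 28.4·(70.4 − 61.0)/(100 − 61.0)

6.8451 L


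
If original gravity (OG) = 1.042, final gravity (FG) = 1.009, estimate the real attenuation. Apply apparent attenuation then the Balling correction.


AA = (OG−FG)/(OG−1)·100;  RA = AA·0.8192
AA = (1.042 − 1.009)/(1.042 − 1)·100 = 78.5714
RA = 78.5714·0.8192

64.3657 %


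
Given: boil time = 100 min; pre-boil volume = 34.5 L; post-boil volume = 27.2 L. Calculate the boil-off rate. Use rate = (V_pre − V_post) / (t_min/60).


rate = (34.5 − 27.2) / (100/60)

4.3800 L/hr


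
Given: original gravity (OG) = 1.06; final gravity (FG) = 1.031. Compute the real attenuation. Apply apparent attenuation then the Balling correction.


AA = (OG−FG)/(OG−1)·100;  RA = AA·0.8192
AA = (1.06 − 1.031)/(1.06 − 1)·100 = 48.3333
RA = 48.3333·0.8192

39.5947 %


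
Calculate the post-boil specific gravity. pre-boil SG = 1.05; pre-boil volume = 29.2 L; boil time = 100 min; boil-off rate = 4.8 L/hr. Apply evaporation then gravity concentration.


V_post = V_pre − rate·(t/60);  SG_post = 1 + (SG_pre−1)·V_pre/V_post
V_post = 29.2 − 4.8·(100/60) = 21.2000
SG_post = 1 + (1.05 − 1)·29.2/21.2000

1.0689


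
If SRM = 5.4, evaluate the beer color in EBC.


EBC = SRM · 1.97
EBC = 5.4 · 1.97

10.6380 EBC


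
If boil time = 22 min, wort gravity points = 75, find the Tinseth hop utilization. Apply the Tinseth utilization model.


U = 1.65·0.000125^(GP/1000) · (1 − e^(−0.04·t))/4.15
bigness = 1.65·0.000125^(75/1000) = 0.8409
boil_factor = (1 − e^(−0.04·22))/4.15 = 0.1410
U = 0.8409 · 0.1410

0.1186


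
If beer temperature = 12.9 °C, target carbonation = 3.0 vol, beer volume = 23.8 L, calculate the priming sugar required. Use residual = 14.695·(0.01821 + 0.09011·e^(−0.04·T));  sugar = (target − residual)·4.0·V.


residual = 14.695·(0.01821 + 0.09011·e^(−0.04·12.9)) = 1.0580
sugar = (3.0 − 1.0580)·4.0·23.8

184.8788 g


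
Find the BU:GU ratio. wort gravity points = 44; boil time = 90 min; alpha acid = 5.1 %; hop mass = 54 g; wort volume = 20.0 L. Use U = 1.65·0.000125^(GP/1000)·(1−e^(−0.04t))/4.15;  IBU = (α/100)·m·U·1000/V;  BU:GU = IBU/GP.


U = 1.65·0.000125^(44/1000)·(1−e^(−0.04·90))/4.15 = 0.2604
IBU = (5.1/100)·54·0.2604·1000/20.0 = 35.8593
BU:GU = 35.8593/44

0.8150


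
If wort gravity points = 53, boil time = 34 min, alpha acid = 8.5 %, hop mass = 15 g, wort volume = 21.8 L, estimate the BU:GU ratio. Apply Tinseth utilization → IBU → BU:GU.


U = 1.65·0.000125^(GP/1000)·(1−e^(−0.04t))/4.15;  IBU = (α/100)·m·U·1000/V;  BU:GU = IBU/GP
U = 1.65·0.000125^(53/1000)·(1−e^(−0.04·34))/4.15 = 0.1836
IBU = (8.5/100)·15·0.1836·1000/21.8 = 10.7353
BU:GU = 10.7353/53

0.2026


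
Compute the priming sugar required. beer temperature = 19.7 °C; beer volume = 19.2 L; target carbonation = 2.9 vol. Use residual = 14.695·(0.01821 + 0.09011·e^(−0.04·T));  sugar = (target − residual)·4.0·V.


residual = 14.695·(0.01821 + 0.09011·e^(−0.04·19.7)) = 0.8698
sugar = (2.9 − 0.8698)·4.0·19.2

155.9220 g


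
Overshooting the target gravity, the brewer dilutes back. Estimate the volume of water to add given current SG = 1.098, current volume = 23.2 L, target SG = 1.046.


V_water = V·((SG_curr − 1)/(SG_target − 1) − 1)
V_water = 23.2·((1.098 − 1)/(1.046 − 1) − 1)

26.2261 L


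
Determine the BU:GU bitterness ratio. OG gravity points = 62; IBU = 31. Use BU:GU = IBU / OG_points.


BU:GU = 31 / 62

0.5000


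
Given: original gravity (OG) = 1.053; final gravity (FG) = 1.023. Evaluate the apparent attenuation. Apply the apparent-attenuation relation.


AA = (OG − FG)/(OG − 1) · 100
AA = (1.053 − 1.023)/(1.053 − 1) · 100

56.6038 %


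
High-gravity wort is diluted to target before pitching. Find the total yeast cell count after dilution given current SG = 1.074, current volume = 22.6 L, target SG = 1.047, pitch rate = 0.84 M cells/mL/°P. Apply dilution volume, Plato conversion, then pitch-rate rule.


V_w = V·((SG_c−1)/(SG_t−1)−1);  °P = 259 − 259/SG_t;  cells = rate·(V+V_w)·°P
V_w = 22.6·((1.074−1)/(1.047−1)−1) = 12.9830
V_final = 22.6 + 12.9830 = 35.5830
°P = 259 − 259/1.047 = 11.6266
cells = 0.84·35.5830·11.6266

347.5142 billion cells


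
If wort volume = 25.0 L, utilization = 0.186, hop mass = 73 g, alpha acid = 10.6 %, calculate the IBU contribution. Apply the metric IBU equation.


IBU = (α/100)·mass·U·1000 / V
IBU = (10.6/100)·73·0.186·1000 / 25.0

57.5707 IBU


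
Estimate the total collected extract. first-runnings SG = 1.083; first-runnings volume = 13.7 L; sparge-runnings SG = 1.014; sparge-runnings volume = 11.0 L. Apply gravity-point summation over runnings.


total = Σ (SG_i − 1)·1000·V_i
first = (1.083 − 1)·1000·13.7 = 1137.1000
sparge = (1.014 − 1)·1000·11.0 = 154.0000
total = 1137.1000 + 154.0000

1291.1000 gravity·L


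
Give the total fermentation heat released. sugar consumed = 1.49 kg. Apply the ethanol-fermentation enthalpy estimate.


Q = m_sugar · 590 kJ/kg
Q = 1.49 · 590

879.1000 kJ


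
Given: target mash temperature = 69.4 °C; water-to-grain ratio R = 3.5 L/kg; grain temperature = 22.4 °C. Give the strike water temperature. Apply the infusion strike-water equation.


T_strike = (0.41/R)·(T_mash − T_grain) + T_mash
T_strike = (0.41/3.5)·(69.4 − 22.4) + 69.4

74.9057 °C


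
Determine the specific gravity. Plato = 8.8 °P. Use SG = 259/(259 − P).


SG = 259/(259 − 8.8)

1.0352


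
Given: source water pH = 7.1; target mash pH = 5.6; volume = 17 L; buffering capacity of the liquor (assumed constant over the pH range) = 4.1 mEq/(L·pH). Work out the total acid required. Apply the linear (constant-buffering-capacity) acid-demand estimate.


acid = buffering capacity · (pH_source − pH_target) · V
acid = 4.1 · (7.1 − 5.6) · 17

104.5500 mEq


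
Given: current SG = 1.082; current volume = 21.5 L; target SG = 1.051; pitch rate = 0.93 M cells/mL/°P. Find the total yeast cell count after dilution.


V_w = V·((SG_c−1)/(SG_t−1)−1);  °P = 259 − 259/SG_t;  cells = rate·(V+V_w)·°P
V_w = 21.5·((1.082−1)/(1.051−1)−1) = 13.0686
V_final = 21.5 + 13.0686 = 34.5686
°P = 259 − 259/1.051 = 12.5680
cells = 0.93·34.5686·12.5680

404.0474 billion cells


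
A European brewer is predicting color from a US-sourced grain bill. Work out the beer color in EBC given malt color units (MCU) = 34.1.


SRM = 1.4922·MCU^0.6859;  EBC = SRM·1.97
SRM = 1.4922·34.1^0.6859 = 16.7936
EBC = 16.7936·1.97

33.0834 EBC


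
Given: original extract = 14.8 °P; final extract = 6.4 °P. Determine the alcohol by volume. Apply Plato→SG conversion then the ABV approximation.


SG = 259/(259 − P);  ABV = (OG − FG)·131.25
OG = 259/(259 − 14.8) = 1.0606
FG = 259/(259 − 6.4) = 1.0253
ABV = (1.0606 − 1.0253)·131.25

4.6291 % ABV


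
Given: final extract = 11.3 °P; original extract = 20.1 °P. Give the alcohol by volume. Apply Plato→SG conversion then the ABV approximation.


SG = 259/(259 − P);  ABV = (OG − FG)·131.25
OG = 259/(259 − 20.1) = 1.0841
FG = 259/(259 − 11.3) = 1.0456
ABV = (1.0841 − 1.0456)·131.25

5.0552 % ABV


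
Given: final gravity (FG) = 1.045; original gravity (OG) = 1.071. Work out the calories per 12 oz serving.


ABW = (OG−FG)·131.25·0.79/FG;  °P = 259 − 259/SG (for OG→OE and FG→AE);  RE = 0.1808·OE + 0.8192·AE;  Cal = (6.9·ABW + 4·(RE−0.1))·FG·3.55
ABW = (1.071 − 1.045)·131.25·0.79/1.045 = 2.5798
OE = 259 − 259/1.071 = 17.1699 °P
AE = 259 − 259/1.045 = 11.1531 °P
RE = 0.1808·17.1699 + 0.8192·11.1531 = 12.2410 °P
Cal = (6.9·2.5798 + 4·(12.2410−0.1))·1.045·3.55

246.1950 kcal


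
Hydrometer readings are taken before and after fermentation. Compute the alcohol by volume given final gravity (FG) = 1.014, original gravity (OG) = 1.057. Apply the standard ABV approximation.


ABV = (OG − FG) · 131.25
ABV = (1.057 − 1.014) · 131.25

5.6437 % ABV


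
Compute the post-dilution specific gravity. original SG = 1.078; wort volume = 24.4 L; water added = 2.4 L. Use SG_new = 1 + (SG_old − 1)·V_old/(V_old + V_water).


pts = (1.078 − 1)·1000·24.4/(24.4 + 2.4) = 71.0149
SG_new = 1 + 71.0149/1000

1.0710


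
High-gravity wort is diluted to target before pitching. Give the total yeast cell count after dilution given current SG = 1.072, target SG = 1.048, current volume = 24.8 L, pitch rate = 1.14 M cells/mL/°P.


V_w = V·((SG_c−1)/(SG_t−1)−1);  °P = 259 − 259/SG_t;  cells = rate·(V+V_w)·°P
V_w = 24.8·((1.072−1)/(1.048−1)−1) = 12.4000
V_final = 24.8 + 12.4000 = 37.2000
°P = 259 − 259/1.048 = 11.8626
cells = 1.14·37.2000·11.8626

503.0689 billion cells


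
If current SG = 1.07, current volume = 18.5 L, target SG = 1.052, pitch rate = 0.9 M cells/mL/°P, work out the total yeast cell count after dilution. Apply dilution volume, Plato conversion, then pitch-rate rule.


V_w = V·((SG_c−1)/(SG_t−1)−1);  °P = 259 − 259/SG_t;  cells = rate·(V+V_w)·°P
V_w = 18.5·((1.07−1)/(1.052−1)−1) = 6.4038
V_final = 18.5 + 6.4038 = 24.9038
°P = 259 − 259/1.052 = 12.8023
cells = 0.9·24.9038·12.8023

286.9434 billion cells


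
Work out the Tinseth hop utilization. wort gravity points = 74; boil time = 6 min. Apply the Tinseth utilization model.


U = 1.65·0.000125^(GP/1000) · (1 − e^(−0.04·t))/4.15
bigness = 1.65·0.000125^(74/1000) = 0.8485
boil_factor = (1 − e^(−0.04·6))/4.15 = 0.0514
U = 0.8485 · 0.0514

0.0436


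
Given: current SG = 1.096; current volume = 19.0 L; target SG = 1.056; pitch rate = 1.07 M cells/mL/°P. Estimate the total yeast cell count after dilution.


V_w = V·((SG_c−1)/(SG_t−1)−1);  °P = 259 − 259/SG_t;  cells = rate·(V+V_w)·°P
V_w = 19.0·((1.096−1)/(1.056−1)−1) = 13.5714
V_final = 19.0 + 13.5714 = 32.5714
°P = 259 − 259/1.056 = 13.7348
cells = 1.07·32.5714·13.7348

478.6791 billion cells


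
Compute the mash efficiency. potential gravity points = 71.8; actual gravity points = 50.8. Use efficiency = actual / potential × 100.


efficiency = 50.8 / 71.8 × 100

70.7521 %


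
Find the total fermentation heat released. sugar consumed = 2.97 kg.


Q = m_sugar · 590 kJ/kg
Q = 2.97 · 590

1752.3000 kJ


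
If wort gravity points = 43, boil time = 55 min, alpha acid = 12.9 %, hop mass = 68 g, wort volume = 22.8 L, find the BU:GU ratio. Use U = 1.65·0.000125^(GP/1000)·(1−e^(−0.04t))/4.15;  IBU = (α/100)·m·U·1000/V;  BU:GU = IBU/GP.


U = 1.65·0.000125^(43/1000)·(1−e^(−0.04·55))/4.15 = 0.2402
IBU = (12.9/100)·68·0.2402·1000/22.8 = 92.4197
BU:GU = 92.4197/43

2.1493


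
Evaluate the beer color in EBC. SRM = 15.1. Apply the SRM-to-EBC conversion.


EBC = SRM · 1.97
EBC = 15.1 · 1.97

29.7470 EBC


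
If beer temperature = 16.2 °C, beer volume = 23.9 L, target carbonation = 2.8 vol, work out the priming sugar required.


residual = 14.695·(0.01821 + 0.09011·e^(−0.04·T));  sugar = (target − residual)·4.0·V
residual = 14.695·(0.01821 + 0.09011·e^(−0.04·16.2)) = 0.9603
sugar = (2.8 − 0.9603)·4.0·23.9

175.8796 g


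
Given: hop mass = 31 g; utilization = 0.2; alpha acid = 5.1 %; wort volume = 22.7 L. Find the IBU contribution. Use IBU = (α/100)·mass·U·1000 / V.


IBU = (5.1/100)·31·0.2·1000 / 22.7

13.9295 IBU


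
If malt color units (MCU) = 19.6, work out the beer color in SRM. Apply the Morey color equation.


SRM = 1.4922 · MCU^0.6859
SRM = 1.4922 · 19.6^0.6859

11.4864 SRM


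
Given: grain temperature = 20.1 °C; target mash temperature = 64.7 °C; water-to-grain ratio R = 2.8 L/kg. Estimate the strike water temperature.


T_strike = (0.41/R)·(T_mash − T_grain) + T_mash
T_strike = (0.41/2.8)·(64.7 − 20.1) + 64.7

71.2307 °C


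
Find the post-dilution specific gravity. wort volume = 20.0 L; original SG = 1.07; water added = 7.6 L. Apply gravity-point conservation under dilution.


SG_new = 1 + (SG_old − 1)·V_old/(V_old + V_water)
pts = (1.07 − 1)·1000·20.0/(20.0 + 7.6) = 50.7246
SG_new = 1 + 50.7246/1000

1.0507


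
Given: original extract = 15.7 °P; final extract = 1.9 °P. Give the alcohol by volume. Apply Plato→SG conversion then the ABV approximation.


SG = 259/(259 − P);  ABV = (OG − FG)·131.25
OG = 259/(259 − 15.7) = 1.0645
FG = 259/(259 − 1.9) = 1.0074
ABV = (1.0645 − 1.0074)·131.25

7.4995 % ABV


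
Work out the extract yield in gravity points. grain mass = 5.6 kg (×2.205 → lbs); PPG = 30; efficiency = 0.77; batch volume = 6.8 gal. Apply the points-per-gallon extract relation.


points = lbs × PPG × eff / vol
lbs = 5.6 × 2.205 = 12.3480
points = 12.3480 × 30 × 0.77 / 6.8

41.9469 points


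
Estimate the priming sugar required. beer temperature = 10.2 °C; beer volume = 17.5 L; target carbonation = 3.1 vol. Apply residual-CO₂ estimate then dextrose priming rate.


residual = 14.695·(0.01821 + 0.09011·e^(−0.04·T));  sugar = (target − residual)·4.0·V
residual = 14.695·(0.01821 + 0.09011·e^(−0.04·10.2)) = 1.1481
sugar = (3.1 − 1.1481)·4.0·17.5

136.6303 g


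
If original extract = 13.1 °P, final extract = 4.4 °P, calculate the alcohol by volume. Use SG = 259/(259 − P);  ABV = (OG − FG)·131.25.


OG = 259/(259 − 13.1) = 1.0533
FG = 259/(259 − 4.4) = 1.0173
ABV = (1.0533 − 1.0173)·131.25

4.7239 % ABV


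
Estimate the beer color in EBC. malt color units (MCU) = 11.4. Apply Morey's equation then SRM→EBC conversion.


SRM = 1.4922·MCU^0.6859;  EBC = SRM·1.97
SRM = 1.4922·11.4^0.6859 = 7.9206
EBC = 7.9206·1.97

15.6036 EBC


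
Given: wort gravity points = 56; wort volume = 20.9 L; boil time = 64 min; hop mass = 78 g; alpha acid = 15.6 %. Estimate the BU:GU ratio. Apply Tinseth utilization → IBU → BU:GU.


U = 1.65·0.000125^(GP/1000)·(1−e^(−0.04t))/4.15;  IBU = (α/100)·m·U·1000/V;  BU:GU = IBU/GP
U = 1.65·0.000125^(56/1000)·(1−e^(−0.04·64))/4.15 = 0.2218
IBU = (15.6/100)·78·0.2218·1000/20.9 = 129.1201
BU:GU = 129.1201/56

2.3057


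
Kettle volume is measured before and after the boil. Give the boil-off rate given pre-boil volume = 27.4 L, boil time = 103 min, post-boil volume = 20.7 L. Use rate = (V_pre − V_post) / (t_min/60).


rate = (27.4 − 20.7) / (103/60)

3.9029 L/hr


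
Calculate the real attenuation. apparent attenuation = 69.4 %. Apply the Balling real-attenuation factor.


RA = AA · 0.8192
RA = 69.4 · 0.8192

56.8525 %


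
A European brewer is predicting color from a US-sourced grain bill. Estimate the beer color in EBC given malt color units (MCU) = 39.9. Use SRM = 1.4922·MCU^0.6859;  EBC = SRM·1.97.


SRM = 1.4922·39.9^0.6859 = 18.7040
EBC = 18.7040·1.97

36.8469 EBC


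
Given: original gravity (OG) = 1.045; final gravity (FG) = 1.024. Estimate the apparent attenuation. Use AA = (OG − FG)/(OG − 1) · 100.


AA = (1.045 − 1.024)/(1.045 − 1) · 100

46.6667 %


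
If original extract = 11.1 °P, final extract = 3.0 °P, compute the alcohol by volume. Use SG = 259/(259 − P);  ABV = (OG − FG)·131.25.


OG = 259/(259 − 11.1) = 1.0448
FG = 259/(259 − 3.0) = 1.0117
ABV = (1.0448 − 1.0117)·131.25

4.3388 % ABV


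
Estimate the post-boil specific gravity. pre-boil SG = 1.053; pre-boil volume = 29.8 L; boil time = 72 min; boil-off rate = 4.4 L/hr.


V_post = V_pre − rate·(t/60);  SG_post = 1 + (SG_pre−1)·V_pre/V_post
V_post = 29.8 − 4.4·(72/60) = 24.5200
SG_post = 1 + (1.053 − 1)·29.8/24.5200

1.0644


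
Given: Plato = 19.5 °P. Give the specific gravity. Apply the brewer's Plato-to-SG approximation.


SG = 259/(259 − P)
SG = 259/(259 − 19.5)

1.0814


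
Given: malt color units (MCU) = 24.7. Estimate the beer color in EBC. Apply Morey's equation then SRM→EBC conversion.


SRM = 1.4922·MCU^0.6859;  EBC = SRM·1.97
SRM = 1.4922·24.7^0.6859 = 13.4610
EBC = 13.4610·1.97

26.5182 EBC


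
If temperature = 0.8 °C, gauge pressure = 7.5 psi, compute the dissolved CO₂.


vols = (P + 14.695)·(0.01821 + 0.09011·e^(−0.04·T))
vols = (7.5 + 14.695)·(0.01821 + 0.09011·e^(−0.04·0.8))

2.3412 volumes


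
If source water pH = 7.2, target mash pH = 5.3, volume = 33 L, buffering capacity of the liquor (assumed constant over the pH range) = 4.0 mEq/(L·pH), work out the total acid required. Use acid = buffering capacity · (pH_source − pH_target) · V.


acid = 4.0 · (7.2 − 5.3) · 33

250.8000 mEq


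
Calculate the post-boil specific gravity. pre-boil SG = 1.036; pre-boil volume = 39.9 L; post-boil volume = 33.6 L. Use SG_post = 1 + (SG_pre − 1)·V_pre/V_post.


pts_pre = (1.036 − 1)·1000 = 36.0000
pts_post = 36.0000·39.9/33.6 = 42.7500
SG_post = 1 + 42.7500/1000

1.0428


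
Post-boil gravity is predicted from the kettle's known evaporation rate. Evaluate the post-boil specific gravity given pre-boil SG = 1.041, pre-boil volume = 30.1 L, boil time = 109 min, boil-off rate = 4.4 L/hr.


V_post = V_pre − rate·(t/60);  SG_post = 1 + (SG_pre−1)·V_pre/V_post
V_post = 30.1 − 4.4·(109/60) = 22.1067
SG_post = 1 + (1.041 − 1)·30.1/22.1067

1.0558


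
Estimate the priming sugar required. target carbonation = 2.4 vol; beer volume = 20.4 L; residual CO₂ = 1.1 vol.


sugar = (target − residual)·4.0·V
sugar = (2.4 − 1.1)·4.0·20.4

106.0800 g


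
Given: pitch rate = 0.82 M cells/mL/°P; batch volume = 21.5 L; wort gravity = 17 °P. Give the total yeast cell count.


cells (billions) = rate · V_L · °P
cells = 0.82 · 21.5 · 17

299.7100 billion cells


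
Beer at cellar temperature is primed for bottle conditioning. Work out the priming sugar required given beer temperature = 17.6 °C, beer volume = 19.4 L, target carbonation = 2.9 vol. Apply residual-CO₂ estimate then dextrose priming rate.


residual = 14.695·(0.01821 + 0.09011·e^(−0.04·T));  sugar = (target − residual)·4.0·V
residual = 14.695·(0.01821 + 0.09011·e^(−0.04·17.6)) = 0.9225
sugar = (2.9 − 0.9225)·4.0·19.4

153.4515 g


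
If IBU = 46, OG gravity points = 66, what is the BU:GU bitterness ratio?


BU:GU = IBU / OG_points
BU:GU = 46 / 66

0.6970


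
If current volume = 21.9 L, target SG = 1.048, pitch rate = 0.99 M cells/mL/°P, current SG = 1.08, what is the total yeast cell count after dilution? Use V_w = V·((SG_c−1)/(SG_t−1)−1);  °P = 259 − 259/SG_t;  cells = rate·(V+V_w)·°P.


V_w = 21.9·((1.08−1)/(1.048−1)−1) = 14.6000
V_final = 21.9 + 14.6000 = 36.5000
°P = 259 − 259/1.048 = 11.8626
cells = 0.99·36.5000·11.8626

428.6549 billion cells


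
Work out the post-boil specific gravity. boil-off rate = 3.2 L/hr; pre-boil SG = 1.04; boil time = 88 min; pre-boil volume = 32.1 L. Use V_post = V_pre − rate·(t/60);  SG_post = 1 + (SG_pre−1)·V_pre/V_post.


V_post = 32.1 − 3.2·(88/60) = 27.4067
SG_post = 1 + (1.04 − 1)·32.1/27.4067

1.0468


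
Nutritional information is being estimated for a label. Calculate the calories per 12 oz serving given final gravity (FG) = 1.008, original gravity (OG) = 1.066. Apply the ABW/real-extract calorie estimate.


ABW = (OG−FG)·131.25·0.79/FG;  °P = 259 − 259/SG (for OG→OE and FG→AE);  RE = 0.1808·OE + 0.8192·AE;  Cal = (6.9·ABW + 4·(RE−0.1))·FG·3.55
ABW = (1.066 − 1.008)·131.25·0.79/1.008 = 5.9661
OE = 259 − 259/1.066 = 16.0356 °P
AE = 259 − 259/1.008 = 2.0556 °P
RE = 0.1808·16.0356 + 0.8192·2.0556 = 4.5832 °P
Cal = (6.9·5.9661 + 4·(4.5832−0.1))·1.008·3.55

211.4800 kcal


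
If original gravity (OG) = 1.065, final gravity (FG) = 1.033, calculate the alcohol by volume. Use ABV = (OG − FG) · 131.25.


ABV = (1.065 − 1.033) · 131.25

4.2000 % ABV
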